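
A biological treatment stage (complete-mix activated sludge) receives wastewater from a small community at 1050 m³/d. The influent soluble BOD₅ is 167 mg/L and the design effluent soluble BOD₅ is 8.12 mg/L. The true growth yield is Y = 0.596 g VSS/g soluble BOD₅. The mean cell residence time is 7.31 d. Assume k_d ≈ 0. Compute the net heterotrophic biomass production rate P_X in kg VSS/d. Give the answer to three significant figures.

With endogenous decay neglected, the observed yield equals the true yield: Y_obs = Y = 0.596 g VSS/g soluble BOD₅.
Substrate removed = Q·(S₀ − S) = 1050 m³/d × (167 − 8.12) g/m³ = 1.67×10^5 g/d = 166.8 kg/d.
So the net sludge growth is P_X = 0.5960 × 166.8 = 99.43 kg VSS/d.

P_X ≈ 99.4 kg VSS/d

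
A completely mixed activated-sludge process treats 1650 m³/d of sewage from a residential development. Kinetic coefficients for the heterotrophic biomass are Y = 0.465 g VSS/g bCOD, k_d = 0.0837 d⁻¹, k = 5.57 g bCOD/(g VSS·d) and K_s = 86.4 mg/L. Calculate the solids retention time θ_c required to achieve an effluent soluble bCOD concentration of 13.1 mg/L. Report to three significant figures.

At the target effluent, Y k S/(K_s+S) = 0.465×5.57×13.1/99.50 = 0.3410 d⁻¹.
1/θ_c = 0.3410 − 0.0837 = 0.2573 d⁻¹, so θ_c = 3.886 d.

θ_c ≈ 3.89 d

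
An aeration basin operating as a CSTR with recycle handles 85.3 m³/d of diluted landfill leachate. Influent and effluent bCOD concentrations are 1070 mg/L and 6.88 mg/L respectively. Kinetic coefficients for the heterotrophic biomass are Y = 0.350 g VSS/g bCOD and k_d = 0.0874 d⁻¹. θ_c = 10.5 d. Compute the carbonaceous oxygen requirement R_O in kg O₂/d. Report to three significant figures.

R_O ≈ 67.2 kg O₂/d

The observed yield is Y_obs = Y/(1 + k_d·θ_c) = 0.350 / (1 + 0.0874 × 10.5) = 0.350 / 1.918 = 0.1825 g VSS per g bCOD removed.
ΔS = 1070 − 6.88 = 1063 mg/L, so the substrate removal rate is 85.3 × 1063/1000 = 90.68 kg bCOD/d.
Net sludge production P_X = 0.1825 × 90.68 = 16.55 kg VSS/d.
R_O = Q·ΔS − 1.42 P_X = 90.68 − 23.50 = 67.18 kg O₂/d.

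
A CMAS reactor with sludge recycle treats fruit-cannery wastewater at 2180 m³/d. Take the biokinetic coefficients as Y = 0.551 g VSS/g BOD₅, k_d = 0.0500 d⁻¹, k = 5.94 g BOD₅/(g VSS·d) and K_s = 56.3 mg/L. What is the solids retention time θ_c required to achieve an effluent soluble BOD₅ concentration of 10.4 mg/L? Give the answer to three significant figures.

Specific growth rate at S = 10.4 mg/L: μ = YkS/(K_s+S) = 0.551·5.94·10.4/(56.3+10.4) = 0.5103 d⁻¹.
Then 1/θ_c = μ − k_d = 0.5103 − 0.0500 = 0.4603 d⁻¹, giving θ_c = 2.172 d.

θ_c ≈ 2.17 d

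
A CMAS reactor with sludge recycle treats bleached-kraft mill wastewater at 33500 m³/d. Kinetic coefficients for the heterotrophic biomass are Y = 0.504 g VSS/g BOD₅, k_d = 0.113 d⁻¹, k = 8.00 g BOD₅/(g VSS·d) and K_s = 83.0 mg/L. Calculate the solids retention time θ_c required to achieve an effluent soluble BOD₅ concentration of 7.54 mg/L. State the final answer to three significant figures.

θ_c ≈ 4.49 d

From 1/θ_c = Y·k·S/(K_s + S) − k_d: Y·k·S/(K_s+S) = 0.504 × 8.00 × 7.54 / (83.0 + 7.54) = 0.3358 d⁻¹.
θ_c = 1/(μ − k_d) = 1/(0.3358 − 0.113) = 1/0.2228 = 4.489 d.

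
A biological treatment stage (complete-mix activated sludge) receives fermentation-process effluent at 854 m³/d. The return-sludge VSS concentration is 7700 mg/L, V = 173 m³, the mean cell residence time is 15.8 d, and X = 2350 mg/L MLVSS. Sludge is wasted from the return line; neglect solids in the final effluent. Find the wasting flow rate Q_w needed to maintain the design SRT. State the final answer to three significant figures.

Q_w ≈ 3.34 m³/d

Wasting from the return line (neglecting effluent solids): Q_w = V·X / (θ_c·X_r) = 173.0 × 2350 / (15.8 × 7700) = 3.342 m³/d.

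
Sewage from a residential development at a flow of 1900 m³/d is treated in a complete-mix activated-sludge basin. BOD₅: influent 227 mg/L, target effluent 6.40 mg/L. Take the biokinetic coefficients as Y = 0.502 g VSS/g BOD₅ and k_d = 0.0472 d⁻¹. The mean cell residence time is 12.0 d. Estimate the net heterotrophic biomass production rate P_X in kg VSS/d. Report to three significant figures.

P_X ≈ 134 kg VSS/d

Y_obs = Y / (1 + k_d θ_c) = 0.502 / (1 + 0.0472 × 12.0) = 0.502 / 1.566 = 0.3205.
Q·(S₀ − S) = 1900 × (227 − 6.40) × 10⁻³ = 419.1 kg/d removed.
So the net sludge growth is P_X = 0.3205 × 419.1 = 134.3 kg VSS/d.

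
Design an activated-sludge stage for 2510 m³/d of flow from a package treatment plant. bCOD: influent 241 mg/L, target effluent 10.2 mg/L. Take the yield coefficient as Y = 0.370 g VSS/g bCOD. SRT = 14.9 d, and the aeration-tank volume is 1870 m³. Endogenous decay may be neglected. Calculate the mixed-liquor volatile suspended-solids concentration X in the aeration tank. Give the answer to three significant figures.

X = Y·Q·ΔS·θ_c / V = 0.370 × 2510 × (241 − 10.2) × 14.9 / 1870 = 1708 mg/L.

X ≈ 1710 mg/L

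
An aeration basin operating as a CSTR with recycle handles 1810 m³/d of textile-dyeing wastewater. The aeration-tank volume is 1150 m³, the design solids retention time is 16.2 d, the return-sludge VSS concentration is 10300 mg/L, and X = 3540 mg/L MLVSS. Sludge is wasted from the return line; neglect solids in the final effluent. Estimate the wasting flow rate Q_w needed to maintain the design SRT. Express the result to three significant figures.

Wasting from the return line (neglecting effluent solids): Q_w = V·X / (θ_c·X_r) = 1150 × 3540 / (16.2 × 10300) = 24.40 m³/d.

Q_w ≈ 24.4 m³/d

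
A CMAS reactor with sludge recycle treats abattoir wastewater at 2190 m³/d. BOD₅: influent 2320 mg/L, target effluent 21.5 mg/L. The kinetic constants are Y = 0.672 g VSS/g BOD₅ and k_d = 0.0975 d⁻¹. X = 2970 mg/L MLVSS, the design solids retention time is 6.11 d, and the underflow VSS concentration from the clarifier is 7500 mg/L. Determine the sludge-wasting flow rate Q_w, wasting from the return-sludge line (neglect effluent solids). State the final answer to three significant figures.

Steady-state biomass mass balance: V·X·(1 + k_d·θ_c) = Y·Q·(S₀ − S)·θ_c, so V = 0.672 × 2190 × (2320 − 21.5) × 6.11 / [2970 × (1 + 0.0975 × 6.11)] = 2.07×10^7 / 4739 = 4361 m³.
Wasting from the return line (neglecting effluent solids): Q_w = V·X / (θ_c·X_r) = 4361 × 2970 / (6.11 × 7500) = 282.6 m³/d.

Q_w ≈ 283 m³/d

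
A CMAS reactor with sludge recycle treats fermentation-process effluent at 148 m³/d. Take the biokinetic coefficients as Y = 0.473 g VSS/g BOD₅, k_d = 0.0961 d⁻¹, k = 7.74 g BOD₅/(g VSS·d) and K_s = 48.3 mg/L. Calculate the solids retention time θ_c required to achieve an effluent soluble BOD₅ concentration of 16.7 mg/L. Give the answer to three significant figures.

θ_c ≈ 1.18 d

Specific growth rate at S = 16.7 mg/L: μ = YkS/(K_s+S) = 0.473·7.74·16.7/(48.3+16.7) = 0.9406 d⁻¹.
θ_c = 1/(μ − k_d) = 1/(0.9406 − 0.0961) = 1/0.8445 = 1.184 d.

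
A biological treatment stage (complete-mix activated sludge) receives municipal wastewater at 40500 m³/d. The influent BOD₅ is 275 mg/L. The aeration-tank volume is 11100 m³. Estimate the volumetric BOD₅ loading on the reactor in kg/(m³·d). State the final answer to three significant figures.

Volumetric loading L_v = Q·S₀ / V = 40500 × 275 g/m³ / 11100 m³ = 1003 g/(m³·d) = 1.003 kg BOD₅/(m³·d).

L_v ≈ 1.00 kg BOD₅/(m³·d)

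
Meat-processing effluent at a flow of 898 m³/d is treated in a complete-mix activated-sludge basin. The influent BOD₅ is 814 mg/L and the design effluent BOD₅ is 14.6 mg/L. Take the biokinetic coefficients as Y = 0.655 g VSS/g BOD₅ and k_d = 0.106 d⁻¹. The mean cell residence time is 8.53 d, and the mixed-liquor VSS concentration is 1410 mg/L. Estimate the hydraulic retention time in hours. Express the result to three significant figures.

Rearranging the biomass balance for a CMAS with decay, V = Y·Q·ΔS·θ_c / [X·(1+k_d θ_c)] = 0.655 × 898 × (814 − 14.6) × 8.53 / [1410 × (1 + 0.106 × 8.53)] = 4.01×10^6 / 2685 = 1494 m³.
Hydraulic retention time τ = V/Q = 1494 / 898 = 1.664 d = 39.92 h.

τ ≈ 39.9 h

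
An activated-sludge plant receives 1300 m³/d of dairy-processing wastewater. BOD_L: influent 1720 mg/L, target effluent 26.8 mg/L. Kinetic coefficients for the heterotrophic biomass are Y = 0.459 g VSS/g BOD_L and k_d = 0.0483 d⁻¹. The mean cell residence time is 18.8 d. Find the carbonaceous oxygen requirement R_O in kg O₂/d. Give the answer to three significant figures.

The observed yield is Y_obs = Y/(1 + k_d·θ_c) = 0.459 / (1 + 0.0483 × 18.8) = 0.459 / 1.908 = 0.2406 g VSS per g BOD_L removed.
Substrate removed = Q·(S₀ − S) = 1300 m³/d × (1720 − 26.8) g/m³ = 2.2×10^6 g/d = 2201 kg/d.
P_X = Y_obs·Q·(S₀ − S) = 0.2406 × 2201 = 529.5 kg VSS/d.
R_O = Q·(S₀ − S) − 1.42·P_X = 2201 − 1.42 × 529.5 = 1449 kg O₂/d.

R_O ≈ 1450 kg O₂/d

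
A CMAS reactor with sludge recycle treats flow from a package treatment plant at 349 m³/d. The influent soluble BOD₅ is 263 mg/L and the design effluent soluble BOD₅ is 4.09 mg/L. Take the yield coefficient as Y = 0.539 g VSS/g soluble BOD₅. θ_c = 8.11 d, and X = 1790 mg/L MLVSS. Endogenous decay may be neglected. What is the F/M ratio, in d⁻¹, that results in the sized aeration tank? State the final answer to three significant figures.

F/M ≈ 0.232 d⁻¹

V·X = Y·Q·ΔS·θ_c gives V = 0.539 × 349 × (263 − 4.09) × 8.11 / 1790 = 220.7 m³.
Food-to-microorganism ratio F/M = Q S₀ / (V X) = 349 × 263 / (220.7 × 1790) = 0.2324 d⁻¹.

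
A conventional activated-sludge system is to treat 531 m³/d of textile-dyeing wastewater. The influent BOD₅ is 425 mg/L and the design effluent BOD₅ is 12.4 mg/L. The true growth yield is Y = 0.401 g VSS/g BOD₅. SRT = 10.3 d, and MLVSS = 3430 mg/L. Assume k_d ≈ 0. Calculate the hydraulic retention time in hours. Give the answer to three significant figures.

With k_d = 0 the design equation reduces to V = Y Q (S₀−S) θ_c / X = 0.401 × 531 × (425 − 12.4) × 10.3 / 3430 = 263.8 m³.
Hydraulic retention time τ = V/Q = 263.8 / 531 = 0.4968 d = 11.92 h.

τ ≈ 11.9 h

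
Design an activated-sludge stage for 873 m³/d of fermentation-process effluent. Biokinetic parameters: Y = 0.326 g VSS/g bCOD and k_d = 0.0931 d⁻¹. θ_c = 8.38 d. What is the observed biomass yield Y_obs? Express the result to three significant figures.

Y_obs ≈ 0.183 g VSS/g bCOD

Y_obs = Y / (1 + k_d θ_c) = 0.326 / (1 + 0.0931 × 8.38) = 0.326 / 1.780 = 0.1831.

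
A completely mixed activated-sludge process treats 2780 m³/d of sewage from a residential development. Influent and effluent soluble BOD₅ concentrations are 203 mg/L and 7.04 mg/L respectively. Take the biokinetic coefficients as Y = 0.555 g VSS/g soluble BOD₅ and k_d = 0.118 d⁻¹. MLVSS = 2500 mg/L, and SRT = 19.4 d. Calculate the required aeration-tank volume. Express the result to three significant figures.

Rearranging the biomass balance for a CMAS with decay, V = Y·Q·ΔS·θ_c / [X·(1+k_d θ_c)] = 0.555 × 2780 × (203 − 7.04) × 19.4 / [2500 × (1 + 0.118 × 19.4)] = 5.87×10^6 / 8223 = 713.3 m³.

V ≈ 713 m³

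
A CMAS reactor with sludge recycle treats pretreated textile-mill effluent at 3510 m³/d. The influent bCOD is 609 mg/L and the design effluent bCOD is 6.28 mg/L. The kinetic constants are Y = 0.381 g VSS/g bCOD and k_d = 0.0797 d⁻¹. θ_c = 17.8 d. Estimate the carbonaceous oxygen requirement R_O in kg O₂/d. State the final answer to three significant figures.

Correct the yield for decay: Y_obs = Y/(1 + k_d θ_c) = 0.381 / (1 + 0.0797 × 17.8) = 0.381 / 2.419 = 0.1575.
ΔS = 609 − 6.28 = 602.7 mg/L, so the substrate removal rate is 3510 × 602.7/1000 = 2116 kg bCOD/d.
Net sludge production P_X = 0.1575 × 2116 = 333.3 kg VSS/d.
R_O = Q·(S₀ − S) − 1.42·P_X = 2116 − 1.42 × 333.3 = 1642 kg O₂/d.

R_O ≈ 1640 kg O₂/d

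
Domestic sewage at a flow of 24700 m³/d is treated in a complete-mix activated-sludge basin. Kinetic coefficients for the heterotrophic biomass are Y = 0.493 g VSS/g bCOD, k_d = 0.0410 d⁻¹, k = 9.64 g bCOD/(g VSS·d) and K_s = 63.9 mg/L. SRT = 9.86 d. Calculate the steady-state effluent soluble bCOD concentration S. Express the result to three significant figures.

Effluent substrate depends only on kinetics and SRT: S = K_s(1 + k_d θ_c) / [θ_c(Yk − k_d) − 1] = 63.9 × (1 + 0.0410 × 9.86) / [9.86 × (0.493 × 9.64 − 0.0410) − 1] = 89.73 / 45.46 = 1.974 mg/L.

S ≈ 1.97 mg/L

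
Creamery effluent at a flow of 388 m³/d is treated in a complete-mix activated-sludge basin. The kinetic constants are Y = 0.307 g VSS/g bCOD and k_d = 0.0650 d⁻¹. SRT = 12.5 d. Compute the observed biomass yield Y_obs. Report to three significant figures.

The observed yield is Y_obs = Y/(1 + k_d·θ_c) = 0.307 / (1 + 0.0650 × 12.5) = 0.307 / 1.812 = 0.1694 g VSS per g bCOD removed.

Y_obs ≈ 0.169 g VSS/g bCOD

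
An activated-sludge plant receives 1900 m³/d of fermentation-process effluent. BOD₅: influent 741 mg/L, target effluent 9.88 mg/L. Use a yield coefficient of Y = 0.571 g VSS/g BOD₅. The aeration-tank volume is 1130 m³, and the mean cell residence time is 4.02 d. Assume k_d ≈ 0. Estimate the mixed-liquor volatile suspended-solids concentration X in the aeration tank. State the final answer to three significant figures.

X ≈ 2820 mg/L

Without decay, X = Y Q (S₀−S) θ_c / V = 0.571 × 1900 × (741 − 9.88) × 4.02 / 1130 = 2822 mg/L.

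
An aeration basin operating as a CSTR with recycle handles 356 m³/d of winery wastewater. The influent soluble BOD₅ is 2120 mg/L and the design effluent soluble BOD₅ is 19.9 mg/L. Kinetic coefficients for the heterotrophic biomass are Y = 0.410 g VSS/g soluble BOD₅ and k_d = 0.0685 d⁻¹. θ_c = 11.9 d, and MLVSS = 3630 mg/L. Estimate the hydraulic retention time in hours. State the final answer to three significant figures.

τ ≈ 37.3 h

From the SRT design equation V = Y Q (S₀−S) θ_c / [X (1 + k_d θ_c)] = 0.410 × 356 × (2120 − 19.9) × 11.9 / [3630 × (1 + 0.0685 × 11.9)] = 3.65×10^6 / 6589 = 553.6 m³.
HRT = V/Q = 553.6 m³ / 356 m³·d⁻¹ = 1.555 d × 24 = 37.32 h.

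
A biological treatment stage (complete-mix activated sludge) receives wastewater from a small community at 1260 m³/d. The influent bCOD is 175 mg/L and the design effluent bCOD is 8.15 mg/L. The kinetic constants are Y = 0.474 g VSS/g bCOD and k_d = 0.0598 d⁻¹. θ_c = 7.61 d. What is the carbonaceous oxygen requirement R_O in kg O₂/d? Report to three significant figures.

Observed yield with endogenous decay: Y_obs = Y / (1 + k_d·θ_c) = 0.474 / (1 + 0.0598 × 7.61) = 0.474 / 1.455 = 0.3258 g VSS/g bCOD.
ΔS = 175 − 8.15 = 166.8 mg/L, so the substrate removal rate is 1260 × 166.8/1000 = 210.2 kg bCOD/d.
Biomass synthesised: P_X = Y_obs × 210.2 = 68.48 kg VSS/d.
R_O = Q·(S₀ − S) − 1.42·P_X = 210.2 − 1.42 × 68.48 = 113.0 kg O₂/d.

R_O ≈ 113 kg O₂/d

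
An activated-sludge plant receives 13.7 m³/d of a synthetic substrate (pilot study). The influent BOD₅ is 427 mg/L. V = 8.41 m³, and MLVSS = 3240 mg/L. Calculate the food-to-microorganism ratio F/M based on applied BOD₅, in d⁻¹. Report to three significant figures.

F/M = Q·S₀ / (V·X) = 13.7 × 427 / (8.410 × 3240) = 0.2147 g BOD₅·(g VSS·d)⁻¹.

F/M ≈ 0.215 d⁻¹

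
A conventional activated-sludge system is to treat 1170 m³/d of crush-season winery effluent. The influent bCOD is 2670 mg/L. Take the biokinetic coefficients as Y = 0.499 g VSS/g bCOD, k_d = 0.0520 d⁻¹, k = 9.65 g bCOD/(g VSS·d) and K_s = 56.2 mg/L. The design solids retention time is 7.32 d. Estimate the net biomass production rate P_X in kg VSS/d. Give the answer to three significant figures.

P_X ≈ 1130 kg VSS/d

Effluent substrate depends only on kinetics and SRT: S = K_s(1 + k_d θ_c) / [θ_c(Yk − k_d) − 1] = 56.2 × (1 + 0.0520 × 7.32) / [7.32 × (0.499 × 9.65 − 0.0520) − 1] = 77.59 / 33.87 = 2.291 mg/L.
Observed yield with endogenous decay: Y_obs = Y / (1 + k_d·θ_c) = 0.499 / (1 + 0.0520 × 7.32) = 0.499 / 1.381 = 0.3614 g VSS/g bCOD.
Mass of bCOD removed per day: Q(S₀ − S) = 1170 × 2668 g/m³ = 3121 kg/d.
So the net sludge growth is P_X = 0.3614 × 3121 = 1128 kg VSS/d.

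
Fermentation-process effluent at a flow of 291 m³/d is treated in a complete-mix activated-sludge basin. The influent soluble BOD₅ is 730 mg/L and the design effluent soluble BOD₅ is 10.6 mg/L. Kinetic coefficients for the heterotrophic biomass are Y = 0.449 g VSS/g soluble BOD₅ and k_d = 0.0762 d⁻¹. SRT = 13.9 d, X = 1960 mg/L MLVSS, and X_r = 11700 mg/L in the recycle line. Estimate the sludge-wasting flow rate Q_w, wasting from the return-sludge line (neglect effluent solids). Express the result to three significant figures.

Steady-state biomass mass balance: V·X·(1 + k_d·θ_c) = Y·Q·(S₀ − S)·θ_c, so V = 0.449 × 291 × (730 − 10.6) × 13.9 / [1960 × (1 + 0.0762 × 13.9)] = 1.31×10^6 / 4036 = 323.7 m³.
Wasting from the return line (neglecting effluent solids): Q_w = V·X / (θ_c·X_r) = 323.7 × 1960 / (13.9 × 11700) = 3.901 m³/d.

Q_w ≈ 3.90 m³/d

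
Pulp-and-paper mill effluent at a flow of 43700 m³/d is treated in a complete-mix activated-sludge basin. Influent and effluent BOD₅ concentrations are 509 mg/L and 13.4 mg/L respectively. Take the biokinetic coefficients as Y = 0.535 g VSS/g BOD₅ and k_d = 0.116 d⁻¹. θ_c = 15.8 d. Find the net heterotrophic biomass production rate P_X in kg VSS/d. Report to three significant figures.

Y_obs = Y / (1 + k_d θ_c) = 0.535 / (1 + 0.116 × 15.8) = 0.535 / 2.833 = 0.1889.
Q·(S₀ − S) = 43700 × (509 − 13.4) × 10⁻³ = 21658 kg/d removed.
So the net sludge growth is P_X = 0.1889 × 21658 = 4090 kg VSS/d.

P_X ≈ 4090 kg VSS/d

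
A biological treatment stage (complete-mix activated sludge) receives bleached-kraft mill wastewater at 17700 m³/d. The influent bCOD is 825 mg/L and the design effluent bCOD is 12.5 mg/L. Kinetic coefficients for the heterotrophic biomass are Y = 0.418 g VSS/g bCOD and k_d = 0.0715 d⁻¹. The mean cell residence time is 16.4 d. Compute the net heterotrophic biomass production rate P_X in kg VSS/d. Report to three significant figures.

Observed yield with endogenous decay: Y_obs = Y / (1 + k_d·θ_c) = 0.418 / (1 + 0.0715 × 16.4) = 0.418 / 2.173 = 0.1924 g VSS/g bCOD.
ΔS = 825 − 12.5 = 812.5 mg/L, so the substrate removal rate is 17700 × 812.5/1000 = 14381 kg bCOD/d.
Net biomass production P_X = Y_obs × Q·(S₀ − S) = 0.1924 × 14381 = 2767 kg VSS/d.

P_X ≈ 2770 kg VSS/d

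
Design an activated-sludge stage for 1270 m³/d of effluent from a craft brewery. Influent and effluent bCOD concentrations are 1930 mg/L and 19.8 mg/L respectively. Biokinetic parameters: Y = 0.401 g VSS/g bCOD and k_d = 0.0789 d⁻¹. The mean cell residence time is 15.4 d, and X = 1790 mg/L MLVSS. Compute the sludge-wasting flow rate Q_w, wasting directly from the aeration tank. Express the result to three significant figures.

Q_w ≈ 245 m³/d

Rearranging the biomass balance for a CMAS with decay, V = Y·Q·ΔS·θ_c / [X·(1+k_d θ_c)] = 0.401 × 1270 × (1930 − 19.8) × 15.4 / [1790 × (1 + 0.0789 × 15.4)] = 1.5×10^7 / 3965 = 3778 m³.
Wasting from the aeration tank: Q_w = V / θ_c = 3778 / 15.4 = 245.4 m³/d.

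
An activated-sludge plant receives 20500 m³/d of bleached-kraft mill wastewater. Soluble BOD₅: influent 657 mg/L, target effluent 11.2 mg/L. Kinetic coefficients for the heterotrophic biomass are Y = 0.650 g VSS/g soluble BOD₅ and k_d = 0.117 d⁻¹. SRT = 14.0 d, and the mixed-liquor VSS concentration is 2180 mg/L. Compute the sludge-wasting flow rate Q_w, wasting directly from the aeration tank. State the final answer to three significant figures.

Steady-state biomass mass balance: V·X·(1 + k_d·θ_c) = Y·Q·(S₀ − S)·θ_c, so V = 0.650 × 20500 × (657 − 11.2) × 14.0 / [2180 × (1 + 0.117 × 14.0)] = 1.2×10^8 / 5751 = 20949 m³.
With mixed-liquor wasting, θ_c = V/Q_w, so Q_w = V/θ_c = 20949/14.0 = 1496 m³/d.

Q_w ≈ 1500 m³/d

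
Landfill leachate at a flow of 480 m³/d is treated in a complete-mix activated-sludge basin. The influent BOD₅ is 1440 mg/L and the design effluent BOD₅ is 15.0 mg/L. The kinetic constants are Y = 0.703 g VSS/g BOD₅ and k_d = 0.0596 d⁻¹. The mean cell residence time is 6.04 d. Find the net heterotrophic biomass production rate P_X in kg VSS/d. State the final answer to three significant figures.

The observed yield is Y_obs = Y/(1 + k_d·θ_c) = 0.703 / (1 + 0.0596 × 6.04) = 0.703 / 1.360 = 0.5169 g VSS per g BOD₅ removed.
Substrate removed = Q·(S₀ − S) = 480 m³/d × (1440 − 15.0) g/m³ = 6.84×10^5 g/d = 684.0 kg/d.
Net biomass production P_X = Y_obs × Q·(S₀ − S) = 0.5169 × 684.0 = 353.6 kg VSS/d.

P_X ≈ 354 kg VSS/d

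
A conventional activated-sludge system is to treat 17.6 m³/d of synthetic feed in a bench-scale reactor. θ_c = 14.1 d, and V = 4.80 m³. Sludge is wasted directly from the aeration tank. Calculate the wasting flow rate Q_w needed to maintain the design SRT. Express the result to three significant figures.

Q_w ≈ 0.340 m³/d

With mixed-liquor wasting, θ_c = V/Q_w, so Q_w = V/θ_c = 4.800/14.1 = 0.3404 m³/d.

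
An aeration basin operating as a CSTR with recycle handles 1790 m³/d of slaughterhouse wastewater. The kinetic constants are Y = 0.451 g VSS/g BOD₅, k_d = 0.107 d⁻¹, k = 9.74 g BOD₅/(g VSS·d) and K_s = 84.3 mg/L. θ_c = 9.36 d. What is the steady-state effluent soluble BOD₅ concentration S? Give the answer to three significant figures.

For a completely mixed reactor with recycle the Lawrence–McCarty relation gives S = K_s·(1 + k_d·θ_c) / [θ_c·(Y·k − k_d) − 1] = 84.3 × (1 + 0.107 × 9.36) / [9.36 × (0.451 × 9.74 − 0.107) − 1] = 168.7 / 39.11 = 4.314 mg/L.

S ≈ 4.31 mg/L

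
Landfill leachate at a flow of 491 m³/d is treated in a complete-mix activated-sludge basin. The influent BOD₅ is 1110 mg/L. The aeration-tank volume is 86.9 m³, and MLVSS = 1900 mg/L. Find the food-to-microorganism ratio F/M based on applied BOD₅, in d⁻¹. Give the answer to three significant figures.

F/M = Q·S₀ / (V·X) = 491 × 1110 / (86.90 × 1900) = 3.301 g BOD₅·(g VSS·d)⁻¹.

F/M ≈ 3.30 d⁻¹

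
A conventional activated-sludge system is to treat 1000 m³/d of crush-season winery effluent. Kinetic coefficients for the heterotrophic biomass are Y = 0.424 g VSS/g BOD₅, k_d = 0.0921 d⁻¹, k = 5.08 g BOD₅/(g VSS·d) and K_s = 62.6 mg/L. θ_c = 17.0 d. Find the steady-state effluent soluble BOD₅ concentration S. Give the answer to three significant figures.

Effluent substrate depends only on kinetics and SRT: S = K_s(1 + k_d θ_c) / [θ_c(Yk − k_d) − 1] = 62.6 × (1 + 0.0921 × 17.0) / [17.0 × (0.424 × 5.08 − 0.0921) − 1] = 160.6 / 34.05 = 4.717 mg/L.

S ≈ 4.72 mg/L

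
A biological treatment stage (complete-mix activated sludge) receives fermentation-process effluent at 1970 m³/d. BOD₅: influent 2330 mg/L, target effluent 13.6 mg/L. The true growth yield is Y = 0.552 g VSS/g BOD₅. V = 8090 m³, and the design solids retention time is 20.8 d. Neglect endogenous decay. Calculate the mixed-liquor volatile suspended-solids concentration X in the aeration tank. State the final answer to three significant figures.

X ≈ 6480 mg/L

From V·X = Y·Q·(S₀ − S)·θ_c (decay neglected): X = 0.552 × 1970 × (2330 − 13.6) × 20.8 / 8090 = 6476 mg/L.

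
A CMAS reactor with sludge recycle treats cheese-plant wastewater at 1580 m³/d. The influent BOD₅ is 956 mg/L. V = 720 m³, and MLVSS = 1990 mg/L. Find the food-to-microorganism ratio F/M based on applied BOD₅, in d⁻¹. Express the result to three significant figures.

F/M ≈ 1.05 d⁻¹

F/M = applied load / biomass = Q·S₀/(V·X) = 1580 × 956 / (720.0 × 1990) = 1.054 d⁻¹.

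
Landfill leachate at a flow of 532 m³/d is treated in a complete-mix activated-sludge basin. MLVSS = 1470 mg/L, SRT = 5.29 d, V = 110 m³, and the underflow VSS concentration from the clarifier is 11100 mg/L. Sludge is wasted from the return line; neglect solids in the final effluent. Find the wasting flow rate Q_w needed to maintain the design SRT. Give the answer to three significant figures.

Q_w = (V·X)/(θ_c X_r) = 110.0 × 1470 / (5.29 × 11100) = 2.754 m³/d.

Q_w ≈ 2.75 m³/d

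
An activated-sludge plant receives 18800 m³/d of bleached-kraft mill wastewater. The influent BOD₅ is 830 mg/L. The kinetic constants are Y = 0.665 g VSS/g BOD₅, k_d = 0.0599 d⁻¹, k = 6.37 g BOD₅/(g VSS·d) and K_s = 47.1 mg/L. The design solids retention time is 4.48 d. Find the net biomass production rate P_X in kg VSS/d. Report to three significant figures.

For a completely mixed reactor with recycle the Lawrence–McCarty relation gives S = K_s·(1 + k_d·θ_c) / [θ_c·(Y·k − k_d) − 1] = 47.1 × (1 + 0.0599 × 4.48) / [4.48 × (0.665 × 6.37 − 0.0599) − 1] = 59.74 / 17.71 = 3.373 mg/L.
The observed yield is Y_obs = Y/(1 + k_d·θ_c) = 0.665 / (1 + 0.0599 × 4.48) = 0.665 / 1.268 = 0.5243 g VSS per g BOD₅ removed.
ΔS = 830 − 3.37 = 826.6 mg/L, so the substrate removal rate is 18800 × 826.6/1000 = 15541 kg BOD₅/d.
So the net sludge growth is P_X = 0.5243 × 15541 = 8148 kg VSS/d.

P_X ≈ 8150 kg VSS/d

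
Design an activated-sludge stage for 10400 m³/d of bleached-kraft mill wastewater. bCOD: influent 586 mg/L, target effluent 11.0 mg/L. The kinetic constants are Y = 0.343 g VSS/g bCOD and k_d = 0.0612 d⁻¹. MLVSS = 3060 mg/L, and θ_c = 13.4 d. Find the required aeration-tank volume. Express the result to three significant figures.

V ≈ 4940 m³

Rearranging the biomass balance for a CMAS with decay, V = Y·Q·ΔS·θ_c / [X·(1+k_d θ_c)] = 0.343 × 10400 × (586 − 11.0) × 13.4 / [3060 × (1 + 0.0612 × 13.4)] = 2.75×10^7 / 5569 = 4935 m³.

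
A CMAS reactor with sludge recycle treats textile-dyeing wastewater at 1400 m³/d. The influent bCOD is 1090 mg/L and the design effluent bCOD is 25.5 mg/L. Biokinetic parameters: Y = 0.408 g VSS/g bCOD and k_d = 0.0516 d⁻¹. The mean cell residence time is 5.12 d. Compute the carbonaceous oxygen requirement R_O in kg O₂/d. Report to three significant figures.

R_O ≈ 807 kg O₂/d

Observed yield with endogenous decay: Y_obs = Y / (1 + k_d·θ_c) = 0.408 / (1 + 0.0516 × 5.12) = 0.408 / 1.264 = 0.3227 g VSS/g bCOD.
Mass of bCOD removed per day: Q(S₀ − S) = 1400 × 1064 g/m³ = 1490 kg/d.
P_X = Y_obs·Q·(S₀ − S) = 0.3227 × 1490 = 481.0 kg VSS/d.
R_O = Q·ΔS − 1.42 P_X = 1490 − 683.0 = 807.3 kg O₂/d.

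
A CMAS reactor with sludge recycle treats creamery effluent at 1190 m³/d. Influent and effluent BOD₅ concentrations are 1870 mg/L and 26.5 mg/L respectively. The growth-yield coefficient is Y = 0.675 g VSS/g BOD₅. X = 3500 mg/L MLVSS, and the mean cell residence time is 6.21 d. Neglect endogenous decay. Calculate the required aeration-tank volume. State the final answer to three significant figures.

V ≈ 2630 m³

Biomass mass balance (decay neglected): V·X = Y·Q·(S₀ − S)·θ_c, so V = 0.675 × 1190 × (1870 − 26.5) × 6.21 / 3500 = 2627 m³.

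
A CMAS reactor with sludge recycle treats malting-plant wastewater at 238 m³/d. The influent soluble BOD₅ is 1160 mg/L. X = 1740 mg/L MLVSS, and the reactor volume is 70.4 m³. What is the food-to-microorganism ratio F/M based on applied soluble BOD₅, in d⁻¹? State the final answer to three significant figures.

F/M ≈ 2.25 d⁻¹

F/M = Q·S₀ / (V·X) = 238 × 1160 / (70.40 × 1740) = 2.254 g soluble BOD₅·(g VSS·d)⁻¹.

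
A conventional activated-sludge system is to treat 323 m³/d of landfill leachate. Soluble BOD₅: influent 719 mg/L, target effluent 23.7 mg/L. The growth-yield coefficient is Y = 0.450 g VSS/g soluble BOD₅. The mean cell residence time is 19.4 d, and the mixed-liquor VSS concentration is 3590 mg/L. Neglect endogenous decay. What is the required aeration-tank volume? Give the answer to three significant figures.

V ≈ 546 m³

Biomass mass balance (decay neglected): V·X = Y·Q·(S₀ − S)·θ_c, so V = 0.450 × 323 × (719 − 23.7) × 19.4 / 3590 = 546.1 m³.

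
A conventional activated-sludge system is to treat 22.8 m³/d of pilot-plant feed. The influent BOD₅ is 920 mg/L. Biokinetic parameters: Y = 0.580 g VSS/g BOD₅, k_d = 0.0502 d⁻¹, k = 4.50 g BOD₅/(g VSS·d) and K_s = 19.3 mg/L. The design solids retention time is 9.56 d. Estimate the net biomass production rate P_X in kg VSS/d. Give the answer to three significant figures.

Effluent substrate depends only on kinetics and SRT: S = K_s(1 + k_d θ_c) / [θ_c(Yk − k_d) − 1] = 19.3 × (1 + 0.0502 × 9.56) / [9.56 × (0.580 × 4.50 − 0.0502) − 1] = 28.56 / 23.47 = 1.217 mg/L.
Correct the yield for decay: Y_obs = Y/(1 + k_d θ_c) = 0.580 / (1 + 0.0502 × 9.56) = 0.580 / 1.480 = 0.3919.
Mass of BOD₅ removed per day: Q(S₀ − S) = 22.8 × 918.8 g/m³ = 20.95 kg/d.
So the net sludge growth is P_X = 0.3919 × 20.95 = 8.210 kg VSS/d.

P_X ≈ 8.21 kg VSS/d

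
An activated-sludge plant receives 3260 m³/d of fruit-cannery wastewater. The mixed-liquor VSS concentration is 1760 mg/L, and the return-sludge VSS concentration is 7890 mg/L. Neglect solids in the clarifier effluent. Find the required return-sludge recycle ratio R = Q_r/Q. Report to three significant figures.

R = Q_r/Q = X/(X_r − X) = 1760 / (7890 − 1760) = 0.2871.

R ≈ 0.287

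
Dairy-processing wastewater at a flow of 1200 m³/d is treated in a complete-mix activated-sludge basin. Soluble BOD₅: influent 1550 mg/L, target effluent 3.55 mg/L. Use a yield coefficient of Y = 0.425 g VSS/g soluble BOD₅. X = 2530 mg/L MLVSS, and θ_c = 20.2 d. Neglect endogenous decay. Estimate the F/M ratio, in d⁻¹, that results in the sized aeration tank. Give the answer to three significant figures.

F/M ≈ 0.117 d⁻¹

V·X = Y·Q·ΔS·θ_c gives V = 0.425 × 1200 × (1550 − 3.55) × 20.2 / 2530 = 6297 m³.
F/M = applied load / biomass = Q·S₀/(V·X) = 1200 × 1550 / (6297 × 2530) = 0.1167 d⁻¹.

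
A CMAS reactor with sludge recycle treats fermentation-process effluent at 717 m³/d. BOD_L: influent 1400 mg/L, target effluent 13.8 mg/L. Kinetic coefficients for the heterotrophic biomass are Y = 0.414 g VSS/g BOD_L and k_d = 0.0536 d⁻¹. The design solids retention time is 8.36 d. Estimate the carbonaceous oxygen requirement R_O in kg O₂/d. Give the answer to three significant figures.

R_O ≈ 590 kg O₂/d

The observed yield is Y_obs = Y/(1 + k_d·θ_c) = 0.414 / (1 + 0.0536 × 8.36) = 0.414 / 1.448 = 0.2859 g VSS per g BOD_L removed.
Q·(S₀ − S) = 717 × (1400 − 13.8) × 10⁻³ = 993.9 kg/d removed.
Biomass synthesised: P_X = Y_obs × 993.9 = 284.2 kg VSS/d.
R_O = Q·(S₀ − S) − 1.42·P_X = 993.9 − 1.42 × 284.2 = 590.4 kg O₂/d.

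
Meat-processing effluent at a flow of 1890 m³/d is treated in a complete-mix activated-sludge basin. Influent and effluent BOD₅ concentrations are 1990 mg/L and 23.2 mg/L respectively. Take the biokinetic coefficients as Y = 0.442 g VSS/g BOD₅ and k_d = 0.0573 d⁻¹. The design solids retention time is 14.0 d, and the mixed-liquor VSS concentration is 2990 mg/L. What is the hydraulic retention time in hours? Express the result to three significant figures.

Rearranging the biomass balance for a CMAS with decay, V = Y·Q·ΔS·θ_c / [X·(1+k_d θ_c)] = 0.442 × 1890 × (1990 − 23.2) × 14.0 / [2990 × (1 + 0.0573 × 14.0)] = 2.3×10^7 / 5389 = 4269 m³.
HRT = V/Q = 4269 m³ / 1890 m³·d⁻¹ = 2.259 d × 24 = 54.21 h.

τ ≈ 54.2 h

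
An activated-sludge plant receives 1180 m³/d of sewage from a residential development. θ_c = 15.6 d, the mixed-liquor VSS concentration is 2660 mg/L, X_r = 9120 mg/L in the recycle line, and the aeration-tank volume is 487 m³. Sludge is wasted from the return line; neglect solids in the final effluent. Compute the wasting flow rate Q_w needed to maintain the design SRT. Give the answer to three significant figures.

Q_w ≈ 9.11 m³/d

Q_w = (V·X)/(θ_c X_r) = 487.0 × 2660 / (15.6 × 9120) = 9.105 m³/d.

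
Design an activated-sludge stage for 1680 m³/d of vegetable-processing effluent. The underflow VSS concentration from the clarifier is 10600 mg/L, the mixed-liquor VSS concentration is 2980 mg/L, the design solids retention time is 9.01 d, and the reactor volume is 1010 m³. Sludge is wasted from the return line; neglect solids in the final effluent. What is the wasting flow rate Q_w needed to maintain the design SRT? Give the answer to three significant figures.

Q_w = (V·X)/(θ_c X_r) = 1010 × 2980 / (9.01 × 10600) = 31.51 m³/d.

Q_w ≈ 31.5 m³/d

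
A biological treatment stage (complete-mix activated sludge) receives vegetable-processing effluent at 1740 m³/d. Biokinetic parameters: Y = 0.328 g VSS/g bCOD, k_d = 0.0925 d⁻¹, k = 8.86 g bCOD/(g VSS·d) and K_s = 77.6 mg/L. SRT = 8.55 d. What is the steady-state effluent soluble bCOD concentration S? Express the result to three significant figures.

S ≈ 6.03 mg/L

From the Monod/SRT balance for a CMAS, S = K_s·(1+k_d θ_c)/[θ_c·(Y k − k_d) − 1] = 77.6 × (1 + 0.0925 × 8.55) / [8.55 × (0.328 × 8.86 − 0.0925) − 1] = 139.0 / 23.06 = 6.028 mg/L.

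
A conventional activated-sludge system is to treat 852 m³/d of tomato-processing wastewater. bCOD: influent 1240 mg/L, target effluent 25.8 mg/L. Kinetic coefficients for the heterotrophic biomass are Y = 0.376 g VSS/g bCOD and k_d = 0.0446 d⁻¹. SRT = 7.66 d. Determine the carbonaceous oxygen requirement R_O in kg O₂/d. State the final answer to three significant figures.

R_O ≈ 623 kg O₂/d

Correct the yield for decay: Y_obs = Y/(1 + k_d θ_c) = 0.376 / (1 + 0.0446 × 7.66) = 0.376 / 1.342 = 0.2803.
Substrate removed = Q·(S₀ − S) = 852 m³/d × (1240 − 25.8) g/m³ = 1.03×10^6 g/d = 1034 kg/d.
P_X = Y_obs·Q·(S₀ − S) = 0.2803 × 1034 = 289.9 kg VSS/d.
Carbonaceous O₂ demand = substrate oxidised − cell-mass equivalent = 1034 − 1.42 × 289.9 = 622.8 kg O₂/d.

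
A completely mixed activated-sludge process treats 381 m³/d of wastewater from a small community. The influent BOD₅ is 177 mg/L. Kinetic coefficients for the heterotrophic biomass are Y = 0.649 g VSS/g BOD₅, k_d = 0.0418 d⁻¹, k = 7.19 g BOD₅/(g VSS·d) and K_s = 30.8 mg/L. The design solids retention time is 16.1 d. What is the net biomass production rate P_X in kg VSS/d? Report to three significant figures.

Effluent substrate depends only on kinetics and SRT: S = K_s(1 + k_d θ_c) / [θ_c(Yk − k_d) − 1] = 30.8 × (1 + 0.0418 × 16.1) / [16.1 × (0.649 × 7.19 − 0.0418) − 1] = 51.53 / 73.45 = 0.7015 mg/L.
Observed yield with endogenous decay: Y_obs = Y / (1 + k_d·θ_c) = 0.649 / (1 + 0.0418 × 16.1) = 0.649 / 1.673 = 0.3879 g VSS/g BOD₅.
Substrate removed = Q·(S₀ − S) = 381 m³/d × (177 − 0.701) g/m³ = 6.72×10^4 g/d = 67.17 kg/d.
Biomass produced: P_X = Y_obs·Q·ΔS = 0.3879 × 67.17 ≈ 26.06 kg VSS/d.

P_X ≈ 26.1 kg VSS/d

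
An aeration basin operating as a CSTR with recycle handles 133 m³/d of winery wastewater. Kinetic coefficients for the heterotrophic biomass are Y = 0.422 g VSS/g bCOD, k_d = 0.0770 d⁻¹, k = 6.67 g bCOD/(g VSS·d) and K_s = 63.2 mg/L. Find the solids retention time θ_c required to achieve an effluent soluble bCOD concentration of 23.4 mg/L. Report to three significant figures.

From 1/θ_c = Y·k·S/(K_s + S) − k_d: Y·k·S/(K_s+S) = 0.422 × 6.67 × 23.4 / (63.2 + 23.4) = 0.7606 d⁻¹.
1/θ_c = 0.7606 − 0.0770 = 0.6836 d⁻¹, so θ_c = 1.463 d.

θ_c ≈ 1.46 d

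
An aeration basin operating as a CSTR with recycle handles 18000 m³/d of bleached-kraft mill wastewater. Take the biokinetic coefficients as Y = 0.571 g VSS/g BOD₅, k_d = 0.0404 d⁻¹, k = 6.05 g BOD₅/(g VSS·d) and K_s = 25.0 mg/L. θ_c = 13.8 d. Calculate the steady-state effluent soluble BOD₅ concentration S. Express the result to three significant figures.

Effluent substrate depends only on kinetics and SRT: S = K_s(1 + k_d θ_c) / [θ_c(Yk − k_d) − 1] = 25.0 × (1 + 0.0404 × 13.8) / [13.8 × (0.571 × 6.05 − 0.0404) − 1] = 38.94 / 46.12 = 0.8444 mg/L.

S ≈ 0.844 mg/L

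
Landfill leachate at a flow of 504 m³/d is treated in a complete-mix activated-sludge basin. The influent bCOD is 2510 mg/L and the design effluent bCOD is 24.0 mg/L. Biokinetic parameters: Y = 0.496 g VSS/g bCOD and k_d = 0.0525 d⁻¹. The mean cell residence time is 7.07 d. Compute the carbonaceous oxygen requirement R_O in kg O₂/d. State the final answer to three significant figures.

R_O ≈ 609 kg O₂/d

The observed yield is Y_obs = Y/(1 + k_d·θ_c) = 0.496 / (1 + 0.0525 × 7.07) = 0.496 / 1.371 = 0.3617 g VSS per g bCOD removed.
Q·(S₀ − S) = 504 × (2510 − 24.0) × 10⁻³ = 1253 kg/d removed.
P_X = Y_obs·Q·(S₀ − S) = 0.3617 × 1253 = 453.2 kg VSS/d.
R_O = Q·ΔS − 1.42 P_X = 1253 − 643.6 = 609.4 kg O₂/d.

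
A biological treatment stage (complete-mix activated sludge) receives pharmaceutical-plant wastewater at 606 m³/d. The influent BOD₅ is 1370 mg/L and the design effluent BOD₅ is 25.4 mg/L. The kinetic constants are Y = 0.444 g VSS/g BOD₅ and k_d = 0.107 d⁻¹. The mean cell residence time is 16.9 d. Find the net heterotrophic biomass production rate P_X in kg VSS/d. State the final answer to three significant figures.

P_X ≈ 129 kg VSS/d

The observed yield is Y_obs = Y/(1 + k_d·θ_c) = 0.444 / (1 + 0.107 × 16.9) = 0.444 / 2.808 = 0.1581 g VSS per g BOD₅ removed.
Q·(S₀ − S) = 606 × (1370 − 25.4) × 10⁻³ = 814.8 kg/d removed.
P_X = Y_obs · Q(S₀ − S) = 0.1581 × 814.8 = 128.8 kg VSS/d.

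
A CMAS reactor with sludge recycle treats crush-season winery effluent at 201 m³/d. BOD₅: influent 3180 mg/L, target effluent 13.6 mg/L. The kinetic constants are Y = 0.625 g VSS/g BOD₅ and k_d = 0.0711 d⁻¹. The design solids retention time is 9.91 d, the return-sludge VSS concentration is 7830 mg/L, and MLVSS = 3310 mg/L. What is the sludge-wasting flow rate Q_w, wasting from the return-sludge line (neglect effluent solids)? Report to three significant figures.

Rearranging the biomass balance for a CMAS with decay, V = Y·Q·ΔS·θ_c / [X·(1+k_d θ_c)] = 0.625 × 201 × (3180 − 13.6) × 9.91 / [3310 × (1 + 0.0711 × 9.91)] = 3.94×10^6 / 5642 = 698.7 m³.
Wasting from the return line (neglecting effluent solids): Q_w = V·X / (θ_c·X_r) = 698.7 × 3310 / (9.91 × 7830) = 29.80 m³/d.

Q_w ≈ 29.8 m³/d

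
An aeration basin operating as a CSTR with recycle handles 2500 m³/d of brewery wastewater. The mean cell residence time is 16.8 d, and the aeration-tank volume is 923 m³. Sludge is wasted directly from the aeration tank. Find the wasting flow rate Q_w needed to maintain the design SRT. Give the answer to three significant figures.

With mixed-liquor wasting, θ_c = V/Q_w, so Q_w = V/θ_c = 923.0/16.8 = 54.94 m³/d.

Q_w ≈ 54.9 m³/d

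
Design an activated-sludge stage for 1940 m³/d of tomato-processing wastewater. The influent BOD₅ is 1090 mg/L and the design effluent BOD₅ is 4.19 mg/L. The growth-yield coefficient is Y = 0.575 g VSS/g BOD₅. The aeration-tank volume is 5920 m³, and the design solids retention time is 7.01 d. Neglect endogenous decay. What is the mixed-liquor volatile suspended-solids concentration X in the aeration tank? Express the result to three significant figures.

X ≈ 1430 mg/L

X = Y·Q·ΔS·θ_c / V = 0.575 × 1940 × (1090 − 4.19) × 7.01 / 5920 = 1434 mg/L.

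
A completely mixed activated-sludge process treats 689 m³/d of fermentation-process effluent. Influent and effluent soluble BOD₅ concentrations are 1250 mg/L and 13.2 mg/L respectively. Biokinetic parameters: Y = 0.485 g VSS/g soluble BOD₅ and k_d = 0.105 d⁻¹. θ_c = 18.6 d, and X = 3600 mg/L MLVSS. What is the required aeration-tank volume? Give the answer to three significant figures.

V ≈ 723 m³

Steady-state biomass mass balance: V·X·(1 + k_d·θ_c) = Y·Q·(S₀ − S)·θ_c, so V = 0.485 × 689 × (1250 − 13.2) × 18.6 / [3600 × (1 + 0.105 × 18.6)] = 7.69×10^6 / 10631 = 723.1 m³.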